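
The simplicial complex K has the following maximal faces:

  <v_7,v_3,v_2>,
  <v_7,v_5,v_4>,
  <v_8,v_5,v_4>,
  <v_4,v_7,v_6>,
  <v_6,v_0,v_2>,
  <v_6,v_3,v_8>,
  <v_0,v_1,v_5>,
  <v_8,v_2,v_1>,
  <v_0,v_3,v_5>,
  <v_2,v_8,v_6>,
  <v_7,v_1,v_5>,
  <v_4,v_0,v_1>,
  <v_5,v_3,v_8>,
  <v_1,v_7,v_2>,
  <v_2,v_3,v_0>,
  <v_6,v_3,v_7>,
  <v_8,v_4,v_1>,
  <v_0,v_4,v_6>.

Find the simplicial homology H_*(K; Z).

K has 9 vertices, 27 edges, 18 triangles.
rank ∂_0 = 0, rank ∂_1 = 8 ⇒ b_0 = 9 − 0 − 8 = 1; all invariant factors of ∂_1 are 1 so no torsion. So H_0 = Z.
rank ∂_1 = 8, rank ∂_2 = 18 ⇒ b_1 = 27 − 8 − 18 = 1; ∂_2 has invariant factor(s) [2] giving torsion. So H_1 = Z ⊕ Z_2.
rank ∂_2 = 18, rank ∂_3 = 0 ⇒ b_2 = 18 − 18 − 0 = 0. So H_2 = 0.

H_0 = Z,  H_1 = Z ⊕ Z_2,  H_2 = 0.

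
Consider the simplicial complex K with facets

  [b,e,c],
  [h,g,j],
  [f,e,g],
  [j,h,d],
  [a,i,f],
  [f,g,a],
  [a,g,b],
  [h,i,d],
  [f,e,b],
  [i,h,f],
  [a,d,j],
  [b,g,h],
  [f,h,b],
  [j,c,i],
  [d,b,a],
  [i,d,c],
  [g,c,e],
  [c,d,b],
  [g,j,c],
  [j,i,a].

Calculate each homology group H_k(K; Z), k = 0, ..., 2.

H_0 = Z,  H_1 = Z ⊕ Z/2Z,  H_2 = 0.

K has 10 vertices, 30 edges, 20 triangles.
rank ∂_0 = 0, rank ∂_1 = 9 ⇒ b_0 = 10 − 0 − 9 = 1; all invariant factors of ∂_1 are 1 so no torsion. So H_0 = Z.
rank ∂_1 = 9, rank ∂_2 = 20 ⇒ b_1 = 30 − 9 − 20 = 1; ∂_2 has invariant factor(s) [2] giving torsion. So H_1 = Z ⊕ Z/2Z.
rank ∂_2 = 20, rank ∂_3 = 0 ⇒ b_2 = 20 − 20 − 0 = 0. So H_2 = 0.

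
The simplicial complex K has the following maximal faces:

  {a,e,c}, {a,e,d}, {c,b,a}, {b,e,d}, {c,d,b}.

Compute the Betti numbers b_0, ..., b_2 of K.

Fix the vertex order a < b < c < d < e and write every simplex with vertices in increasing order. Then dim K = 2 and the simplices of K are:

  0-simplices (5): a, b, c, d, e
  1-simplices (10): ab, ac, ad, ae, bc, bd, be, cd, ce, de
  2-simplices (5): abc, ace, ade, bcd, bde

Hence C_0 ≅ Z^5, C_1 ≅ Z^10, C_2 ≅ Z^5.

∂_1: C_1 → C_0 is given by ∂[p,q] = [q] − [p].
As a 5×10 matrix over Z this has rank 4, with invariant factors (1,1,1,1).

Boundary ∂_2: C_2 → C_1 acts by ∂[p,q,r] = [q,r] − [p,r] + [p,q]. For instance
  ∂bcd = cd − bd + bc,
  ∂ade = de − ae + ad.
This gives a 10×5 integer matrix of rank 5; reducing to Smith normal form yields diagonal entries (1,1,1,1,1).

Now H_k = ker ∂_k / im ∂_{k+1}, so:

  H_0: rank C_0 − rank ∂_1 = 5 − 4 = 1, and the invariant factors of ∂_1 are all 1, so H_0 ≅ Z.
  H_1: rank ker ∂_1 − rank ∂_2 = (10 − 4) − 5 = 1, and the invariant factors of ∂_2 are all 1, so H_1 ≅ Z.
  H_2: rank ker ∂_2 − rank ∂_3 = (5 − 5) − 0 = 0, and there is no ∂_3, so H_2 ≅ 0.

As a check, the Euler characteristic is 5 − 10 + 5 = 0, which agrees with 1 − 1 + 0 = 0.

Hence the Betti numbers are b_0 = 1, b_1 = 1, b_2 = 0.

b_0 = 1, b_1 = 1, b_2 = 0.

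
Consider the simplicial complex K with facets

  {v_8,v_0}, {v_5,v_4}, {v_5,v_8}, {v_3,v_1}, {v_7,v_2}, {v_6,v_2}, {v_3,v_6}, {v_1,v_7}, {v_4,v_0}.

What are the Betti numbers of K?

b_0 = 2, b_1 = 2.

Fix the vertex order v_0 < v_1 < v_2 < v_3 < v_4 < v_5 < v_6 < v_7 < v_8 and write every simplex with vertices in increasing order. Then dim K = 1 and the simplices of K are:

  0-simplices (9): [v_0], [v_1], [v_2], [v_3], [v_4], [v_5], [v_6], [v_7], [v_8]
  1-simplices (9): [v_0,v_4], [v_0,v_8], [v_1,v_3], [v_1,v_7], [v_2,v_6], [v_2,v_7], [v_3,v_6], [v_4,v_5], [v_5,v_8]

Hence C_0 ≅ Z^9, C_1 ≅ Z^9.

Boundary ∂_1: C_1 → C_0 is given by ∂[p,q] = [q] − [p].
This gives a 9×9 integer matrix of rank 7; reducing to Smith normal form yields diagonal entries (1,1,1,1,1,1,1).

Computing H_k = (kernel of ∂_k) / (image of ∂_{k+1}):

  H_0: rank C_0 − rank ∂_1 = 9 − 7 = 2, and the invariant factors of ∂_1 are all 1, so H_0 ≅ Z^2.
  H_1: rank ker ∂_1 − rank ∂_2 = (9 − 7) − 0 = 2, and there is no ∂_2, so H_1 ≅ Z^2.

(K is a triangulation of the disjoint union of the circle S^1 and the circle S^1.)

Hence the Betti numbers are b_0 = 2, b_1 = 2.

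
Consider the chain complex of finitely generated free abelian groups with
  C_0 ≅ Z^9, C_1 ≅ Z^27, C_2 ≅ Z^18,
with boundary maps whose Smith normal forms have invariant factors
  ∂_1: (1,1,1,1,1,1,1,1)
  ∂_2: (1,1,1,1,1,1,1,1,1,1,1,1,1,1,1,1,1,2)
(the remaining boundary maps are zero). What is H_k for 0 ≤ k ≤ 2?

H_0 ≅ Z,  H_1 ≅ Z ⊕ Z_2,  H_2 = 0.

H_0: b_0 = 9 − 0 − 8 = 1; torsion from ∂_1 factors > 1: none. So H_0 ≅ Z.
H_1: b_1 = 27 − 8 − 18 = 1; torsion from ∂_2 factors > 1: [2]. So H_1 ≅ Z ⊕ Z_2.
H_2: b_2 = 18 − 18 − 0 = 0; torsion from ∂_3 factors > 1: none. So H_2 ≅ 0.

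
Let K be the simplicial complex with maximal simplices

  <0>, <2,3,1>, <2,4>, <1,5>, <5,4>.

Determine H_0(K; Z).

H_0 = Z^2.

K has 6 vertices, 6 edges, 1 triangle.
rank ∂_0 = 0, rank ∂_1 = 4 ⇒ b_0 = 6 − 0 − 4 = 2; all invariant factors of ∂_1 are 1 so no torsion. So H_0 = Z^2.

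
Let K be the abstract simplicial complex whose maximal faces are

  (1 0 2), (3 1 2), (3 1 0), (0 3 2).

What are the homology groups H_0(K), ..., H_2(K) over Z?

Order the vertices as 0 < 1 < 2 < 3. Listing each simplex with vertices in this order, K has dimension 2 with simplices:

  0-simplices (4): [0], [1], [2], [3]
  1-simplices (6): [0,1], [0,2], [0,3], [1,2], [1,3], [2,3]
  2-simplices (4): [0,1,2], [0,1,3], [0,2,3], [1,2,3]

giving chain groups C_0 ≅ Z^4, C_1 ≅ Z^6, C_2 ≅ Z^4.

∂_1: C_1 → C_0 maps an edge to its endpoints' difference, ∂[p,q] = q − p. For instance
  ∂[1,3] = [3] − [1].
This gives a 4×6 integer matrix of rank 3; reducing to Smith normal form yields diagonal entries (1,1,1).

∂_2: C_2 → C_1 maps a triangle to the signed sum of its edges. For instance
  ∂[0,1,2] = [1,2] − [0,2] + [0,1],
  ∂[1,2,3] = [2,3] − [1,3] + [1,2].
This gives a 6×4 integer matrix of rank 3; reducing to Smith normal form yields diagonal entries (1,1,1).

From H_k ≅ ker(∂_k) / im(∂_{k+1}) we obtain:

  H_0: rank C_0 − rank ∂_1 = 4 − 3 = 1, and the invariant factors of ∂_1 are all 1, so H_0 ≅ Z.
  H_1: rank ker ∂_1 − rank ∂_2 = (6 − 3) − 3 = 0, and the invariant factors of ∂_2 are all 1, so H_1 ≅ 0.
  H_2: rank ker ∂_2 − rank ∂_3 = (4 − 3) − 0 = 1, and there is no ∂_3, so H_2 ≅ Z.

(K is a triangulation of the 2-sphere S^2.)

H_0 = Z,  H_1 = 0,  H_2 = Z.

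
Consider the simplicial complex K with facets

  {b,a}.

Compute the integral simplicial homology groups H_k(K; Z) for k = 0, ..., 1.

H_0 = Z,  H_1 = 0.

Take the total order a < b on the vertex set. Then K (dimension 1) consists of the simplices:

  0-simplices (2): a, b
  1-simplices (1): ab

so the chain groups are C_0 ≅ Z^2, C_1 ≅ Z^1.

Boundary ∂_1: C_1 → C_0 is given by ∂[p,q] = [q] − [p].
As a 2×1 matrix over Z this has rank 1, with invariant factors (1).

Reading off H_k = ker ∂_k / im ∂_{k+1}:

  H_0: rank C_0 − rank ∂_1 = 2 − 1 = 1, and the invariant factors of ∂_1 are all 1, so H_0 = Z.
  H_1: rank ker ∂_1 − rank ∂_2 = (1 − 1) − 0 = 0, and there is no ∂_2, so H_1 = 0.

(K is a triangulation of the 1-simplex.)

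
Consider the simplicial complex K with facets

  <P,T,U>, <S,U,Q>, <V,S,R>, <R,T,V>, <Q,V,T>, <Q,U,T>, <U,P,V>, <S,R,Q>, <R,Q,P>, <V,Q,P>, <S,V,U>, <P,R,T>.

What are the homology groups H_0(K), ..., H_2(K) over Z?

We work with the vertex ordering P < Q < R < S < T < U < V. The simplices of K, each written with vertices in increasing order, are:

  0-simplices (7): P, Q, R, S, T, U, V
  1-simplices (18): PQ, PR, PT, PU, PV, QR, QS, QT, QU, QV, RS, RT, RV, SU, SV, TU, TV, UV
  2-simplices (12): PQR, PQV, PRT, PTU, PUV, QRS, QSU, QTU, QTV, RSV, RTV, SUV

so the chain groups are C_0 ≅ Z^7, C_1 ≅ Z^18, C_2 ≅ Z^12.

The boundary map ∂_1: C_1 → C_0 maps an edge to its endpoints' difference, ∂[p,q] = q − p. For instance
  ∂RT = T − R.
This gives a 7×18 integer matrix of rank 6; reducing to Smith normal form yields diagonal entries (1,1,1,1,1,1).

Boundary ∂_2: C_2 → C_1 sends each 2-simplex [p,q,r] to [q,r] − [p,r] + [p,q]. For instance
  ∂PQR = QR − PR + PQ,
  ∂PUV = UV − PV + PU.
As a 18×12 matrix over Z this has rank 12, with invariant factors (1,1,1,1,1,1,1,1,1,1,1,2).

Now H_k = ker ∂_k / im ∂_{k+1}, so:

  H_0: rank C_0 − rank ∂_1 = 7 − 6 = 1, and the invariant factors of ∂_1 are all 1, so H_0 ≅ Z.
  H_1: rank ker ∂_1 − rank ∂_2 = (18 − 6) − 12 = 0, and ∂_2 has invariant factor 2 > 1, so H_1 ≅ Z/2.
  H_2: rank ker ∂_2 − rank ∂_3 = (12 − 12) − 0 = 0, and there is no ∂_3, so H_2 ≅ 0.

(K is a triangulation of the real projective plane RP^2.)

H_0 = Z,  H_1 = Z/2,  H_2 = 0.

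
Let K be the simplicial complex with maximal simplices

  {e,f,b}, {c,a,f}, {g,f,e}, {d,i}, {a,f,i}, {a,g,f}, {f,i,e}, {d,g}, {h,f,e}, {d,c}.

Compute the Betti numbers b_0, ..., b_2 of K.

Take the total order a < b < c < d < e < f < g < h < i on the vertex set. Then K (dimension 2) consists of the simplices:

  0-simplices (9): a, b, c, d, e, f, g, h, i
  1-simplices (17): ac, af, ag, ai, be, bf, cd, cf, dg, di, ef, eg, eh, ei, fg, fh, fi
  2-simplices (7): acf, afg, afi, bef, efg, efh, efi

Hence C_0 ≅ Z^9, C_1 ≅ Z^17, C_2 ≅ Z^7.

The boundary map ∂_1: C_1 → C_0 is given by ∂[p,q] = [q] − [p].
As a 9×17 matrix over Z this has rank 8, with invariant factors (1,1,1,1,1,1,1,1).

Boundary ∂_2: C_2 → C_1 acts by ∂[p,q,r] = [q,r] − [p,r] + [p,q]. For instance
  ∂afi = fi − ai + af,
  ∂efi = fi − ei + ef.
The resulting 17×7 matrix has rank 7, and its Smith normal form has invariant factors (1,1,1,1,1,1,1).

Reading off H_k = ker ∂_k / im ∂_{k+1}:

  H_0: rank C_0 − rank ∂_1 = 9 − 8 = 1, and the invariant factors of ∂_1 are all 1, so H_0 ≅ Z.
  H_1: rank ker ∂_1 − rank ∂_2 = (17 − 8) − 7 = 2, and the invariant factors of ∂_2 are all 1, so H_1 ≅ Z^2.
  H_2: rank ker ∂_2 − rank ∂_3 = (7 − 7) − 0 = 0, and there is no ∂_3, so H_2 ≅ 0.

Hence the Betti numbers are b_0 = 1, b_1 = 2, b_2 = 0.

b_0 = 1, b_1 = 2, b_2 = 0.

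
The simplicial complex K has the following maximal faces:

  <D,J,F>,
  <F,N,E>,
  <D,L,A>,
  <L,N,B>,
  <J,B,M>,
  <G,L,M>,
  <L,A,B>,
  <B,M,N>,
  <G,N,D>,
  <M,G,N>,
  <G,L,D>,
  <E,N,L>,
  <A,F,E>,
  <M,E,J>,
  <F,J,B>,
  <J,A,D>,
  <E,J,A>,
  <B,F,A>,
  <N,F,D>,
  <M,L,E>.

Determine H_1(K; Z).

Order the vertices as A < B < D < E < F < G < J < L < M < N. Listing each simplex with vertices in this order, K has dimension 2 with simplices:

  0-simplices (10): A, B, D, E, F, G, J, L, M, N
  1-simplices (30): AB, AD, AE, AF, AJ, AL, BF, BJ, BL, BM, BN, DF, DG, DJ, DL, DN, EF, EJ, EL, EM, EN, FJ, FN, GL, GM, GN, JM, LM, LN, MN
  2-simplices (20): ABF, ABL, ADJ, ADL, AEF, AEJ, BFJ, BJM, BLN, BMN, DFJ, DFN, DGL, DGN, EFN, EJM, ELM, ELN, GLM, GMN

giving chain groups C_0 ≅ Z^10, C_1 ≅ Z^30, C_2 ≅ Z^20.

The boundary map ∂_1: C_1 → C_0 sends each edge [p,q] (with p < q) to q − p.
This gives a 10×30 integer matrix of rank 9; reducing to Smith normal form yields diagonal entries (1,1,1,1,1,1,1,1,1).

Boundary ∂_2: C_2 → C_1 sends each 2-simplex [p,q,r] to [q,r] − [p,r] + [p,q]. For instance
  ∂DFN = FN − DN + DF,
  ∂ABF = BF − AF + AB.
The resulting 30×20 matrix has rank 20, and its Smith normal form has invariant factors (1,1,1,1,1,1,1,1,1,1,1,1,1,1,1,1,1,1,1,2).

Reading off H_k = ker ∂_k / im ∂_{k+1}:

  H_1: rank ker ∂_1 − rank ∂_2 = (30 − 9) − 20 = 1, and ∂_2 has invariant factor 2 > 1, so H_1 ≅ Z ⊕ Z/2Z.

H_1 = Z ⊕ Z/2Z.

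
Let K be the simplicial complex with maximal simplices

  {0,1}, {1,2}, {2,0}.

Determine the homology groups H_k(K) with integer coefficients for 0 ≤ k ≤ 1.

We work with the vertex ordering 0 < 1 < 2. The simplices of K, each written with vertices in increasing order, are:

  0-simplices (3): [0], [1], [2]
  1-simplices (3): [0,1], [0,2], [1,2]

so the chain groups are C_0 ≅ Z^3, C_1 ≅ Z^3.

∂_1: C_1 → C_0 maps an edge to its endpoints' difference, ∂[p,q] = q − p. For instance
  ∂[1,2] = [2] − [1].
The resulting 3×3 matrix has rank 2, and its Smith normal form has invariant factors (1,1).

Reading off H_k = ker ∂_k / im ∂_{k+1}:

  H_0: rank C_0 − rank ∂_1 = 3 − 2 = 1, and the invariant factors of ∂_1 are all 1, so H_0 = Z.
  H_1: rank ker ∂_1 − rank ∂_2 = (3 − 2) − 0 = 1, and there is no ∂_2, so H_1 = Z.

As a check, the Euler characteristic is 3 − 3 = 0, which agrees with 1 − 1 = 0.
(K is a triangulation of the circle S^1.)

H_0 = Z,  H_1 = Z.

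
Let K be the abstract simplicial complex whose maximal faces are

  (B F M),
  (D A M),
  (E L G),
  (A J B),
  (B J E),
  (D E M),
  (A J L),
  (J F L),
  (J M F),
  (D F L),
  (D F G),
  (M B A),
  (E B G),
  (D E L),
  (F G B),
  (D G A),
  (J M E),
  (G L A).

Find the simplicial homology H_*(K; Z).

Order the vertices as A < B < D < E < F < G < J < L < M. Listing each simplex with vertices in this order, K has dimension 2 with simplices:

  0-simplices (9): A, B, D, E, F, G, J, L, M
  1-simplices (27): AB, AD, AG, AJ, AL, AM, BE, BF, BG, BJ, BM, DE, DF, DG, DL, DM, EG, EJ, EL, EM, FG, FJ, FL, FM, GL, JL, JM
  2-simplices (18): ABJ, ABM, ADG, ADM, AGL, AJL, BEG, BEJ, BFG, BFM, DEL, DEM, DFG, DFL, EGL, EJM, FJL, FJM

giving chain groups C_0 ≅ Z^9, C_1 ≅ Z^27, C_2 ≅ Z^18.

∂_1: C_1 → C_0 sends each edge [p,q] (with p < q) to q − p. For instance
  ∂DF = F − D.
This gives a 9×27 integer matrix of rank 8; reducing to Smith normal form yields diagonal entries (1,1,1,1,1,1,1,1).

Boundary ∂_2: C_2 → C_1 maps a triangle to the signed sum of its edges. For instance
  ∂AGL = GL − AL + AG,
  ∂ABJ = BJ − AJ + AB.
The 27×18 boundary matrix has rank 18 and Smith normal form diag(1,1,1,1,1,1,1,1,1,1,1,1,1,1,1,1,1,2).

Now H_k = ker ∂_k / im ∂_{k+1}, so:

  H_0: rank C_0 − rank ∂_1 = 9 − 8 = 1, and the invariant factors of ∂_1 are all 1, so H_0 = Z.
  H_1: rank ker ∂_1 − rank ∂_2 = (27 − 8) − 18 = 1, and ∂_2 has invariant factor 2 > 1, so H_1 = Z ⊕ Z/2Z.
  H_2: rank ker ∂_2 − rank ∂_3 = (18 − 18) − 0 = 0, and there is no ∂_3, so H_2 = 0.

H_0 = Z,  H_1 = Z ⊕ Z/2Z,  H_2 = 0.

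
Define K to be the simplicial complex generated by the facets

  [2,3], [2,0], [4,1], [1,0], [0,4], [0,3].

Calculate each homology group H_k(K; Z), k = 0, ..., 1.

H_0 ≅ Z,  H_1 ≅ Z^2.

Take the total order 0 < 1 < 2 < 3 < 4 on the vertex set. Then K (dimension 1) consists of the simplices:

  0-simplices (5): [0], [1], [2], [3], [4]
  1-simplices (6): [0,1], [0,2], [0,3], [0,4], [1,4], [2,3]

so the chain groups are C_0 ≅ Z^5, C_1 ≅ Z^6.

∂_1: C_1 → C_0 sends each edge [p,q] (with p < q) to q − p.
This gives a 5×6 integer matrix of rank 4; reducing to Smith normal form yields diagonal entries (1,1,1,1).

Computing H_k = (kernel of ∂_k) / (image of ∂_{k+1}):

  H_0: rank C_0 − rank ∂_1 = 5 − 4 = 1, and the invariant factors of ∂_1 are all 1, so H_0 = Z.
  H_1: rank ker ∂_1 − rank ∂_2 = (6 − 4) − 0 = 2, and there is no ∂_2, so H_1 = Z^2.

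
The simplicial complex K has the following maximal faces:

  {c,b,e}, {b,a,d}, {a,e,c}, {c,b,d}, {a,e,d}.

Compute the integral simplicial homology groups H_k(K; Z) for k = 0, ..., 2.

Fix the vertex order a < b < c < d < e and write every simplex with vertices in increasing order. Then dim K = 2 and the simplices of K are:

  0-simplices (5): a, b, c, d, e
  1-simplices (10): ab, ac, ad, ae, bc, bd, be, cd, ce, de
  2-simplices (5): abd, ace, ade, bcd, bce

Hence C_0 ≅ Z^5, C_1 ≅ Z^10, C_2 ≅ Z^5.

The boundary map ∂_1: C_1 → C_0 sends each edge [p,q] (with p < q) to q − p.
As a 5×10 matrix over Z this has rank 4, with invariant factors (1,1,1,1).

Boundary ∂_2: C_2 → C_1 acts by ∂[p,q,r] = [q,r] − [p,r] + [p,q]. For instance
  ∂abd = bd − ad + ab,
  ∂bce = ce − be + bc.
The resulting 10×5 matrix has rank 5, and its Smith normal form has invariant factors (1,1,1,1,1).

Now H_k = ker ∂_k / im ∂_{k+1}, so:

  H_0: rank C_0 − rank ∂_1 = 5 − 4 = 1, and the invariant factors of ∂_1 are all 1, so H_0 = Z.
  H_1: rank ker ∂_1 − rank ∂_2 = (10 − 4) − 5 = 1, and the invariant factors of ∂_2 are all 1, so H_1 = Z.
  H_2: rank ker ∂_2 − rank ∂_3 = (5 − 5) − 0 = 0, and there is no ∂_3, so H_2 = 0.

(K is a triangulation of the Möbius band.)

H_0 ≅ Z,  H_1 ≅ Z,  H_2 = 0.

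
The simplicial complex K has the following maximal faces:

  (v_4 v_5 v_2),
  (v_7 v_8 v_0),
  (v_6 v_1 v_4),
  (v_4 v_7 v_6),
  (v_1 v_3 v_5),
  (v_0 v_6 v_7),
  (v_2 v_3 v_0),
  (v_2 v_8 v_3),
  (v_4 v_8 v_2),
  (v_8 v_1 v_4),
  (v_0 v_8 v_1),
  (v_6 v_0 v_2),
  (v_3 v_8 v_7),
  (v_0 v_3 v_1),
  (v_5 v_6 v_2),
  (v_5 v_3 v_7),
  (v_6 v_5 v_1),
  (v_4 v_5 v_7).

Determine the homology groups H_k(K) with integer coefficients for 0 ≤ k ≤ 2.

H_0 = Z,  H_1 = Z × Z/2,  H_2 = 0.

Fix the vertex order v_0 < v_1 < v_2 < v_3 < v_4 < v_5 < v_6 < v_7 < v_8 and write every simplex with vertices in increasing order. Then dim K = 2 and the simplices of K are:

  0-simplices (9): [v_0], [v_1], [v_2], [v_3], [v_4], [v_5], [v_6], [v_7], [v_8]
  1-simplices (27): (27 of them)
  2-simplices (18): (18 of them)

so the chain groups are C_0 ≅ Z^9, C_1 ≅ Z^27, C_2 ≅ Z^18.

The boundary map ∂_1: C_1 → C_0 maps an edge to its endpoints' difference, ∂[p,q] = q − p. For instance
  ∂[v_3,v_8] = [v_8] − [v_3].
This gives a 9×27 integer matrix of rank 8; reducing to Smith normal form yields diagonal entries (1,1,1,1,1,1,1,1).

∂_2: C_2 → C_1 acts by ∂[p,q,r] = [q,r] − [p,r] + [p,q]. For instance
  ∂[v_2,v_3,v_8] = [v_3,v_8] − [v_2,v_8] + [v_2,v_3],
  ∂[v_1,v_4,v_8] = [v_4,v_8] − [v_1,v_8] + [v_1,v_4].
The resulting 27×18 matrix has rank 18, and its Smith normal form has invariant factors (1,1,1,1,1,1,1,1,1,1,1,1,1,1,1,1,1,2).

Reading off H_k = ker ∂_k / im ∂_{k+1}:

  H_0: rank C_0 − rank ∂_1 = 9 − 8 = 1, and the invariant factors of ∂_1 are all 1, so H_0 = Z.
  H_1: rank ker ∂_1 − rank ∂_2 = (27 − 8) − 18 = 1, and ∂_2 has invariant factor 2 > 1, so H_1 = Z × Z/2.
  H_2: rank ker ∂_2 − rank ∂_3 = (18 − 18) − 0 = 0, and there is no ∂_3, so H_2 = 0.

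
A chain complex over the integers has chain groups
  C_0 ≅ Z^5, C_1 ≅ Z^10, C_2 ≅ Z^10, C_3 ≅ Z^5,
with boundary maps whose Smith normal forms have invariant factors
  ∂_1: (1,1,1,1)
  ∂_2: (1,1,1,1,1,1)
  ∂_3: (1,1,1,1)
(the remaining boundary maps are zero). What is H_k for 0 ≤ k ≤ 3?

H_0: b_0 = 5 − 0 − 4 = 1; torsion from ∂_1 factors > 1: none. So H_0 = Z.
H_1: b_1 = 10 − 4 − 6 = 0; torsion from ∂_2 factors > 1: none. So H_1 = 0.
H_2: b_2 = 10 − 6 − 4 = 0; torsion from ∂_3 factors > 1: none. So H_2 = 0.
H_3: b_3 = 5 − 4 − 0 = 1; torsion from ∂_4 factors > 1: none. So H_3 = Z.

H_0 = Z,  H_1 = 0,  H_2 = 0,  H_3 = Z.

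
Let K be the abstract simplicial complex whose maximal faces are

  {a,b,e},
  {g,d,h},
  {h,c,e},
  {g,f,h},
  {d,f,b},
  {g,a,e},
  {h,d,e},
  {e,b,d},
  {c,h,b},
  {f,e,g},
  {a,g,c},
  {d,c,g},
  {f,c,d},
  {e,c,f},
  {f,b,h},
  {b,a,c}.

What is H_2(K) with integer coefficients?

H_2 ≅ Z.

Fix the vertex order a < b < c < d < e < f < g < h and write every simplex with vertices in increasing order. Then dim K = 2 and the simplices of K are:

  0-simplices (8): a, b, c, d, e, f, g, h
  1-simplices (24): ab, ac, ae, ag, bc, bd, be, bf, bh, cd, ce, cf, cg, ch, de, df, dg, dh, ef, eg, eh, fg, fh, gh
  2-simplices (16): abc, abe, acg, aeg, bch, bde, bdf, bfh, cdf, cdg, cef, ceh, deh, dgh, efg, fgh

Hence C_0 ≅ Z^8, C_1 ≅ Z^24, C_2 ≅ Z^16.

∂_1: C_1 → C_0 maps an edge to its endpoints' difference, ∂[p,q] = q − p.
The 8×24 boundary matrix has rank 7 and Smith normal form diag(1,1,1,1,1,1,1).

∂_2: C_2 → C_1 maps a triangle to the signed sum of its edges. For instance
  ∂fgh = gh − fh + fg,
  ∂aeg = eg − ag + ae.
The resulting 24×16 matrix has rank 15, and its Smith normal form has invariant factors (1,1,1,1,1,1,1,1,1,1,1,1,1,1,1).

Computing H_k = (kernel of ∂_k) / (image of ∂_{k+1}):

  H_2: rank ker ∂_2 − rank ∂_3 = (16 − 15) − 0 = 1, and there is no ∂_3, so H_2 ≅ Z.

(K is a triangulation of the torus T^2.)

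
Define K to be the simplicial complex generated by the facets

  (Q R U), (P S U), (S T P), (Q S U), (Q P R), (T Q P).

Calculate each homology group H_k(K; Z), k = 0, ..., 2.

H_0 ≅ Z,  H_1 ≅ Z,  H_2 = 0.

Take the total order P < Q < R < S < T < U on the vertex set. Then K (dimension 2) consists of the simplices:

  0-simplices (6): P, Q, R, S, T, U
  1-simplices (12): PQ, PR, PS, PT, PU, QR, QS, QT, QU, RU, ST, SU
  2-simplices (6): PQR, PQT, PST, PSU, QRU, QSU

giving chain groups C_0 ≅ Z^6, C_1 ≅ Z^12, C_2 ≅ Z^6.

Boundary ∂_1: C_1 → C_0 sends each edge [p,q] (with p < q) to q − p.
The resulting 6×12 matrix has rank 5, and its Smith normal form has invariant factors (1,1,1,1,1).

∂_2: C_2 → C_1 sends each 2-simplex [p,q,r] to [q,r] − [p,r] + [p,q]. For instance
  ∂QRU = RU − QU + QR,
  ∂PQT = QT − PT + PQ.
This gives a 12×6 integer matrix of rank 6; reducing to Smith normal form yields diagonal entries (1,1,1,1,1,1).

Computing H_k = (kernel of ∂_k) / (image of ∂_{k+1}):

  H_0: rank C_0 − rank ∂_1 = 6 − 5 = 1, and the invariant factors of ∂_1 are all 1, so H_0 = Z.
  H_1: rank ker ∂_1 − rank ∂_2 = (12 − 5) − 6 = 1, and the invariant factors of ∂_2 are all 1, so H_1 = Z.
  H_2: rank ker ∂_2 − rank ∂_3 = (6 − 6) − 0 = 0, and there is no ∂_3, so H_2 = 0.

As a check, the Euler characteristic is 6 − 12 + 6 = 0, which agrees with 1 − 1 + 0 = 0.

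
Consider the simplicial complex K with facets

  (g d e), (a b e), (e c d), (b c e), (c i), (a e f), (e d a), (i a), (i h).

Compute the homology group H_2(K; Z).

H_2 ≅ 0.

Take the total order a < b < c < d < e < f < g < h < i on the vertex set. Then K (dimension 2) consists of the simplices:

  0-simplices (9): a, b, c, d, e, f, g, h, i
  1-simplices (15): ab, ad, ae, af, ai, bc, be, cd, ce, ci, de, dg, ef, eg, hi
  2-simplices (6): abe, ade, aef, bce, cde, deg

giving chain groups C_0 ≅ Z^9, C_1 ≅ Z^15, C_2 ≅ Z^6.

Boundary ∂_1: C_1 → C_0 sends each edge [p,q] (with p < q) to q − p. For instance
  ∂ai = i − a.
This gives a 9×15 integer matrix of rank 8; reducing to Smith normal form yields diagonal entries (1,1,1,1,1,1,1,1).

∂_2: C_2 → C_1 sends each 2-simplex [p,q,r] to [q,r] − [p,r] + [p,q]. For instance
  ∂deg = eg − dg + de,
  ∂ade = de − ae + ad.
The resulting 15×6 matrix has rank 6, and its Smith normal form has invariant factors (1,1,1,1,1,1).

From H_k ≅ ker(∂_k) / im(∂_{k+1}) we obtain:

  H_2: rank ker ∂_2 − rank ∂_3 = (6 − 6) − 0 = 0, and there is no ∂_3, so H_2 ≅ 0.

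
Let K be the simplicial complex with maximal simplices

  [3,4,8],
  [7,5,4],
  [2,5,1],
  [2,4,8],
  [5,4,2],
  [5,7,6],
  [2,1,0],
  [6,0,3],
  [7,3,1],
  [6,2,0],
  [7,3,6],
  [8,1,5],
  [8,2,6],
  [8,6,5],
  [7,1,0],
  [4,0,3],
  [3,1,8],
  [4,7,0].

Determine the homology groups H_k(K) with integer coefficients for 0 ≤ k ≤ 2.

H_0 ≅ Z,  H_1 ≅ Z ⊕ Z_2,  H_2 = 0.

K has 9 vertices, 27 edges, 18 triangles.
rank ∂_0 = 0, rank ∂_1 = 8 ⇒ b_0 = 9 − 0 − 8 = 1; all invariant factors of ∂_1 are 1 so no torsion. So H_0 ≅ Z.
rank ∂_1 = 8, rank ∂_2 = 18 ⇒ b_1 = 27 − 8 − 18 = 1; ∂_2 has invariant factor(s) [2] giving torsion. So H_1 ≅ Z ⊕ Z_2.
rank ∂_2 = 18, rank ∂_3 = 0 ⇒ b_2 = 18 − 18 − 0 = 0. So H_2 ≅ 0.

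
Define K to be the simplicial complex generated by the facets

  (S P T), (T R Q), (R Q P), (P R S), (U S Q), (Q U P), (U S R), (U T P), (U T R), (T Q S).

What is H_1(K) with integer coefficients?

H_1 ≅ Z/2.

Fix the vertex order P < Q < R < S < T < U and write every simplex with vertices in increasing order. Then dim K = 2 and the simplices of K are:

  0-simplices (6): P, Q, R, S, T, U
  1-simplices (15): PQ, PR, PS, PT, PU, QR, QS, QT, QU, RS, RT, RU, ST, SU, TU
  2-simplices (10): PQR, PQU, PRS, PST, PTU, QRT, QST, QSU, RSU, RTU

Hence C_0 ≅ Z^6, C_1 ≅ Z^15, C_2 ≅ Z^10.

∂_1: C_1 → C_0 sends each edge [p,q] (with p < q) to q − p. For instance
  ∂TU = U − T.
The 6×15 boundary matrix has rank 5 and Smith normal form diag(1,1,1,1,1).

The boundary map ∂_2: C_2 → C_1 sends each 2-simplex [p,q,r] to [q,r] − [p,r] + [p,q]. For instance
  ∂PTU = TU − PU + PT,
  ∂QRT = RT − QT + QR.
The 15×10 boundary matrix has rank 10 and Smith normal form diag(1,1,1,1,1,1,1,1,1,2).

Computing H_k = (kernel of ∂_k) / (image of ∂_{k+1}):

  H_1: rank ker ∂_1 − rank ∂_2 = (15 − 5) − 10 = 0, and ∂_2 has invariant factor 2 > 1, so H_1 ≅ Z/2.

(K is a triangulation of the real projective plane RP^2.)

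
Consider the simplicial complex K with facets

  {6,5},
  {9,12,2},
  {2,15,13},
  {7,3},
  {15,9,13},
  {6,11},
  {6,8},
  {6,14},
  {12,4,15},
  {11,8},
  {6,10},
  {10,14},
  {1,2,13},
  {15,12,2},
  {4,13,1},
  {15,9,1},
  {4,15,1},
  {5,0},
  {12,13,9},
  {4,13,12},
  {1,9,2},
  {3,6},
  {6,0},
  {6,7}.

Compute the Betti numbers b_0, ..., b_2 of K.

We work with the vertex ordering 0 < 1 < 2 < 3 < 4 < 5 < 6 < 7 < 8 < 9 < 10 < 11 < 12 < 13 < 14 < 15. The simplices of K, each written with vertices in increasing order, are:

  0-simplices (16): [0], [1], [2], [3], [4], [5], [6], [7], [8], [9], [10], [11], [12], [13], [14], [15]
  1-simplices (30): (30 of them)
  2-simplices (12): [1,2,9], [1,2,13], [1,4,13], [1,4,15], [1,9,15], [2,9,12], [2,12,15], [2,13,15], [4,12,13], [4,12,15], [9,12,13], [9,13,15]

Hence C_0 ≅ Z^16, C_1 ≅ Z^30, C_2 ≅ Z^12.

Boundary ∂_1: C_1 → C_0 is given by ∂[p,q] = [q] − [p].
The resulting 16×30 matrix has rank 14, and its Smith normal form has invariant factors (1,1,1,1,1,1,1,1,1,1,1,1,1,1).

Boundary ∂_2: C_2 → C_1 acts by ∂[p,q,r] = [q,r] − [p,r] + [p,q]. For instance
  ∂[1,2,9] = [2,9] − [1,9] + [1,2],
  ∂[2,13,15] = [13,15] − [2,15] + [2,13].
This gives a 30×12 integer matrix of rank 12; reducing to Smith normal form yields diagonal entries (1,1,1,1,1,1,1,1,1,1,1,2).

Now H_k = ker ∂_k / im ∂_{k+1}, so:

  H_0: rank C_0 − rank ∂_1 = 16 − 14 = 2, and the invariant factors of ∂_1 are all 1, so H_0 = Z^2.
  H_1: rank ker ∂_1 − rank ∂_2 = (30 − 14) − 12 = 4, and ∂_2 has invariant factor 2 > 1, so H_1 = Z^4 ⊕ Z/2Z.
  H_2: rank ker ∂_2 − rank ∂_3 = (12 − 12) − 0 = 0, and there is no ∂_3, so H_2 = 0.

(K is a triangulation of the disjoint union of a wedge of 4 circles and the real projective plane RP^2.)

Hence the Betti numbers are b_0 = 2, b_1 = 4, b_2 = 0.

b_0 = 2, b_1 = 4, b_2 = 0.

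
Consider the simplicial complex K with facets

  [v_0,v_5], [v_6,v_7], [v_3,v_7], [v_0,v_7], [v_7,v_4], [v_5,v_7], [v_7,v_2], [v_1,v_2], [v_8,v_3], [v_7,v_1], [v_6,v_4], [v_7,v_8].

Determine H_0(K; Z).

H_0 ≅ Z.

We work with the vertex ordering v_0 < v_1 < v_2 < v_3 < v_4 < v_5 < v_6 < v_7 < v_8. The simplices of K, each written with vertices in increasing order, are:

  0-simplices (9): [v_0], [v_1], [v_2], [v_3], [v_4], [v_5], [v_6], [v_7], [v_8]
  1-simplices (12): [v_0,v_5], [v_0,v_7], [v_1,v_2], [v_1,v_7], [v_2,v_7], [v_3,v_7], [v_3,v_8], [v_4,v_6], [v_4,v_7], [v_5,v_7], [v_6,v_7], [v_7,v_8]

so the chain groups are C_0 ≅ Z^9, C_1 ≅ Z^12.

∂_1: C_1 → C_0 is given by ∂[p,q] = [q] − [p].
The 9×12 boundary matrix has rank 8 and Smith normal form diag(1,1,1,1,1,1,1,1).

Reading off H_k = ker ∂_k / im ∂_{k+1}:

  H_0: rank C_0 − rank ∂_1 = 9 − 8 = 1, and the invariant factors of ∂_1 are all 1, so H_0 ≅ Z.

(K is a triangulation of a wedge of 4 circles.)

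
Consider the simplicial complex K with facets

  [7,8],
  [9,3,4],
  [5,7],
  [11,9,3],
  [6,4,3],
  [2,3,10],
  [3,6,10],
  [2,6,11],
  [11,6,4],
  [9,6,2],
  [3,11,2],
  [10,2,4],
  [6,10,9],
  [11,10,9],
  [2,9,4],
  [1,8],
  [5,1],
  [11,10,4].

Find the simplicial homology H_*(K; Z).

K has 11 vertices, 25 edges, 14 triangles.
rank ∂_0 = 0, rank ∂_1 = 9 ⇒ b_0 = 11 − 0 − 9 = 2; all invariant factors of ∂_1 are 1 so no torsion. So H_0 ≅ Z^2.
rank ∂_1 = 9, rank ∂_2 = 13 ⇒ b_1 = 25 − 9 − 13 = 3; all invariant factors of ∂_2 are 1 so no torsion. So H_1 ≅ Z^3.
rank ∂_2 = 13, rank ∂_3 = 0 ⇒ b_2 = 14 − 13 − 0 = 1. So H_2 ≅ Z.

H_0 ≅ Z^2,  H_1 ≅ Z^3,  H_2 ≅ Z.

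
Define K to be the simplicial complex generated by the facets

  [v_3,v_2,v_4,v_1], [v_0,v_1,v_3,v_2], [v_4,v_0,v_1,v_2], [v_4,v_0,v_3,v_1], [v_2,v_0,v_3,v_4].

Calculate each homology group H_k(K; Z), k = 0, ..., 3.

H_0 ≅ Z,  H_1 = 0,  H_2 = 0,  H_3 ≅ Z.

Fix the vertex order v_0 < v_1 < v_2 < v_3 < v_4 and write every simplex with vertices in increasing order. Then dim K = 3 and the simplices of K are:

  0-simplices (5): [v_0], [v_1], [v_2], [v_3], [v_4]
  1-simplices (10): [v_0,v_1], [v_0,v_2], [v_0,v_3], [v_0,v_4], [v_1,v_2], [v_1,v_3], [v_1,v_4], [v_2,v_3], [v_2,v_4], [v_3,v_4]
  2-simplices (10): [v_0,v_1,v_2], [v_0,v_1,v_3], [v_0,v_1,v_4], [v_0,v_2,v_3], [v_0,v_2,v_4], [v_0,v_3,v_4], [v_1,v_2,v_3], [v_1,v_2,v_4], [v_1,v_3,v_4], [v_2,v_3,v_4]
  3-simplices (5): [v_0,v_1,v_2,v_3], [v_0,v_1,v_2,v_4], [v_0,v_1,v_3,v_4], [v_0,v_2,v_3,v_4], [v_1,v_2,v_3,v_4]

Hence C_0 ≅ Z^5, C_1 ≅ Z^10, C_2 ≅ Z^10, C_3 ≅ Z^5.

∂_1: C_1 → C_0 maps an edge to its endpoints' difference, ∂[p,q] = q − p.
As a 5×10 matrix over Z this has rank 4, with invariant factors (1,1,1,1).

∂_2: C_2 → C_1 acts by ∂[p,q,r] = [q,r] − [p,r] + [p,q]. For instance
  ∂[v_0,v_2,v_4] = [v_2,v_4] − [v_0,v_4] + [v_0,v_2],
  ∂[v_2,v_3,v_4] = [v_3,v_4] − [v_2,v_4] + [v_2,v_3].
The 10×10 boundary matrix has rank 6 and Smith normal form diag(1,1,1,1,1,1).

∂_3: C_3 → C_2 sends each 3-simplex σ to the alternating sum Σ_i (−1)^i (σ with its i-th vertex removed). For instance
  ∂[v_0,v_2,v_3,v_4] = [v_2,v_3,v_4] − [v_0,v_3,v_4] + [v_0,v_2,v_4] − [v_0,v_2,v_3],
  ∂[v_0,v_1,v_2,v_4] = [v_1,v_2,v_4] − [v_0,v_2,v_4] + [v_0,v_1,v_4] − [v_0,v_1,v_2].
The 10×5 boundary matrix has rank 4 and Smith normal form diag(1,1,1,1).

Reading off H_k = ker ∂_k / im ∂_{k+1}:

  H_0: rank C_0 − rank ∂_1 = 5 − 4 = 1, and the invariant factors of ∂_1 are all 1, so H_0 ≅ Z.
  H_1: rank ker ∂_1 − rank ∂_2 = (10 − 4) − 6 = 0, and the invariant factors of ∂_2 are all 1, so H_1 ≅ 0.
  H_2: rank ker ∂_2 − rank ∂_3 = (10 − 6) − 4 = 0, and the invariant factors of ∂_3 are all 1, so H_2 ≅ 0.
  H_3: rank ker ∂_3 − rank ∂_4 = (5 − 4) − 0 = 1, and there is no ∂_4, so H_3 ≅ Z.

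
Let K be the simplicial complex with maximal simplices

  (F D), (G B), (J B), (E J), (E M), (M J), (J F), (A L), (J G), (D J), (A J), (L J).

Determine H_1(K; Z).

H_1 = Z^4.

Order the vertices as A < B < D < E < F < G < J < L < M. Listing each simplex with vertices in this order, K has dimension 1 with simplices:

  0-simplices (9): A, B, D, E, F, G, J, L, M
  1-simplices (12): AJ, AL, BG, BJ, DF, DJ, EJ, EM, FJ, GJ, JL, JM

Hence C_0 ≅ Z^9, C_1 ≅ Z^12.

∂_1: C_1 → C_0 sends each edge [p,q] (with p < q) to q − p. For instance
  ∂AJ = J − A.
The 9×12 boundary matrix has rank 8 and Smith normal form diag(1,1,1,1,1,1,1,1).

From H_k ≅ ker(∂_k) / im(∂_{k+1}) we obtain:

  H_1: rank ker ∂_1 − rank ∂_2 = (12 − 8) − 0 = 4, and there is no ∂_2, so H_1 = Z^4.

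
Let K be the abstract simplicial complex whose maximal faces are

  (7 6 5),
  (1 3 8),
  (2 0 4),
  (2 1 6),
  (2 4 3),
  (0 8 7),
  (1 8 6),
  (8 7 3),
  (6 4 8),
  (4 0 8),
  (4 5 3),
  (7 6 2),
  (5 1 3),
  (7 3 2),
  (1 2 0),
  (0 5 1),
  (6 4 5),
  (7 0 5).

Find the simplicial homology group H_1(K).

H_1 ≅ Z^2.

K has 9 vertices, 27 edges, 18 triangles.
rank ∂_1 = 8, rank ∂_2 = 17 ⇒ b_1 = 27 − 8 − 17 = 2; all invariant factors of ∂_2 are 1 so no torsion. So H_1 = Z^2.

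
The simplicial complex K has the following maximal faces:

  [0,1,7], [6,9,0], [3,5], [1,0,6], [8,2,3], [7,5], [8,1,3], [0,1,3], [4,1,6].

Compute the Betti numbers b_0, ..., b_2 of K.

K has 10 vertices, 17 edges, 7 triangles.
rank ∂_0 = 0, rank ∂_1 = 9 ⇒ b_0 = 10 − 0 − 9 = 1; all invariant factors of ∂_1 are 1 so no torsion. So H_0 ≅ Z.
rank ∂_1 = 9, rank ∂_2 = 7 ⇒ b_1 = 17 − 9 − 7 = 1; all invariant factors of ∂_2 are 1 so no torsion. So H_1 ≅ Z.
rank ∂_2 = 7, rank ∂_3 = 0 ⇒ b_2 = 7 − 7 − 0 = 0. So H_2 ≅ 0.

b_0 = 1, b_1 = 1, b_2 = 0.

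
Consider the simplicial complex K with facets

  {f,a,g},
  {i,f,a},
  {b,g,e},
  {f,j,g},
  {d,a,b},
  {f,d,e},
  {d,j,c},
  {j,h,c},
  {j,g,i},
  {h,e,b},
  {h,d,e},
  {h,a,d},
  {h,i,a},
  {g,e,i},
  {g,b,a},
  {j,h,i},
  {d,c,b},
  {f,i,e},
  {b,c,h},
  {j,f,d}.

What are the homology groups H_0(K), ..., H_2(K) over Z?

Take the total order a < b < c < d < e < f < g < h < i < j on the vertex set. Then K (dimension 2) consists of the simplices:

  0-simplices (10): a, b, c, d, e, f, g, h, i, j
  1-simplices (30): ab, ad, af, ag, ah, ai, bc, bd, be, bg, bh, cd, ch, cj, de, df, dh, dj, ef, eg, eh, ei, fg, fi, fj, gi, gj, hi, hj, ij
  2-simplices (20): abd, abg, adh, afg, afi, ahi, bcd, bch, beg, beh, cdj, chj, def, deh, dfj, efi, egi, fgj, gij, hij

so the chain groups are C_0 ≅ Z^10, C_1 ≅ Z^30, C_2 ≅ Z^20.

∂_1: C_1 → C_0 maps an edge to its endpoints' difference, ∂[p,q] = q − p.
The 10×30 boundary matrix has rank 9 and Smith normal form diag(1,1,1,1,1,1,1,1,1).

∂_2: C_2 → C_1 acts by ∂[p,q,r] = [q,r] − [p,r] + [p,q]. For instance
  ∂cdj = dj − cj + cd,
  ∂adh = dh − ah + ad.
The 30×20 boundary matrix has rank 20 and Smith normal form diag(1,1,1,1,1,1,1,1,1,1,1,1,1,1,1,1,1,1,1,2).

Reading off H_k = ker ∂_k / im ∂_{k+1}:

  H_0: rank C_0 − rank ∂_1 = 10 − 9 = 1, and the invariant factors of ∂_1 are all 1, so H_0 ≅ Z.
  H_1: rank ker ∂_1 − rank ∂_2 = (30 − 9) − 20 = 1, and ∂_2 has invariant factor 2 > 1, so H_1 ≅ Z × Z/2.
  H_2: rank ker ∂_2 − rank ∂_3 = (20 − 20) − 0 = 0, and there is no ∂_3, so H_2 ≅ 0.

As a check, the Euler characteristic is 10 − 30 + 20 = 0, which agrees with 1 − 1 + 0 = 0.

H_0 = Z,  H_1 = Z × Z/2,  H_2 = 0.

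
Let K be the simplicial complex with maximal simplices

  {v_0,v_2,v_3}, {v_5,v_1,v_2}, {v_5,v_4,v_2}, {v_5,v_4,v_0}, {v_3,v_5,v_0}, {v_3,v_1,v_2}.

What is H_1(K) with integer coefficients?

H_1 ≅ Z.

We work with the vertex ordering v_0 < v_1 < v_2 < v_3 < v_4 < v_5. The simplices of K, each written with vertices in increasing order, are:

  0-simplices (6): [v_0], [v_1], [v_2], [v_3], [v_4], [v_5]
  1-simplices (12): [v_0,v_2], [v_0,v_3], [v_0,v_4], [v_0,v_5], [v_1,v_2], [v_1,v_3], [v_1,v_5], [v_2,v_3], [v_2,v_4], [v_2,v_5], [v_3,v_5], [v_4,v_5]
  2-simplices (6): [v_0,v_2,v_3], [v_0,v_3,v_5], [v_0,v_4,v_5], [v_1,v_2,v_3], [v_1,v_2,v_5], [v_2,v_4,v_5]

giving chain groups C_0 ≅ Z^6, C_1 ≅ Z^12, C_2 ≅ Z^6.

Boundary ∂_1: C_1 → C_0 is given by ∂[p,q] = [q] − [p]. For instance
  ∂[v_2,v_5] = [v_5] − [v_2].
The resulting 6×12 matrix has rank 5, and its Smith normal form has invariant factors (1,1,1,1,1).

∂_2: C_2 → C_1 acts by ∂[p,q,r] = [q,r] − [p,r] + [p,q]. For instance
  ∂[v_0,v_2,v_3] = [v_2,v_3] − [v_0,v_3] + [v_0,v_2],
  ∂[v_2,v_4,v_5] = [v_4,v_5] − [v_2,v_5] + [v_2,v_4].
As a 12×6 matrix over Z this has rank 6, with invariant factors (1,1,1,1,1,1).

Reading off H_k = ker ∂_k / im ∂_{k+1}:

  H_1: rank ker ∂_1 − rank ∂_2 = (12 − 5) − 6 = 1, and the invariant factors of ∂_2 are all 1, so H_1 ≅ Z.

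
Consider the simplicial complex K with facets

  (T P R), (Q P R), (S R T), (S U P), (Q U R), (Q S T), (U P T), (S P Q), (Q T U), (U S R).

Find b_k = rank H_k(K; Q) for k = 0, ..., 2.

Fix the vertex order P < Q < R < S < T < U and write every simplex with vertices in increasing order. Then dim K = 2 and the simplices of K are:

  0-simplices (6): P, Q, R, S, T, U
  1-simplices (15): PQ, PR, PS, PT, PU, QR, QS, QT, QU, RS, RT, RU, ST, SU, TU
  2-simplices (10): PQR, PQS, PRT, PSU, PTU, QRU, QST, QTU, RST, RSU

Hence C_0 ≅ Z^6, C_1 ≅ Z^15, C_2 ≅ Z^10.

Boundary ∂_1: C_1 → C_0 sends each edge [p,q] (with p < q) to q − p.
The 6×15 boundary matrix has rank 5 and Smith normal form diag(1,1,1,1,1).

Boundary ∂_2: C_2 → C_1 acts by ∂[p,q,r] = [q,r] − [p,r] + [p,q]. For instance
  ∂PQS = QS − PS + PQ,
  ∂QTU = TU − QU + QT.
This gives a 15×10 integer matrix of rank 10; reducing to Smith normal form yields diagonal entries (1,1,1,1,1,1,1,1,1,2).

Computing H_k = (kernel of ∂_k) / (image of ∂_{k+1}):

  H_0: rank C_0 − rank ∂_1 = 6 − 5 = 1, and the invariant factors of ∂_1 are all 1, so H_0 ≅ Z.
  H_1: rank ker ∂_1 − rank ∂_2 = (15 − 5) − 10 = 0, and ∂_2 has invariant factor 2 > 1, so H_1 ≅ Z/2Z.
  H_2: rank ker ∂_2 − rank ∂_3 = (10 − 10) − 0 = 0, and there is no ∂_3, so H_2 ≅ 0.

(K is a triangulation of the real projective plane RP^2.)

Hence the Betti numbers are b_0 = 1, b_1 = 0, b_2 = 0.

b_0 = 1, b_1 = 0, b_2 = 0.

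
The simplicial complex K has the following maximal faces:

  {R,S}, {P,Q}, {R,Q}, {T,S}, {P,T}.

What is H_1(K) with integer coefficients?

Take the total order P < Q < R < S < T on the vertex set. Then K (dimension 1) consists of the simplices:

  0-simplices (5): P, Q, R, S, T
  1-simplices (5): PQ, PT, QR, RS, ST

so the chain groups are C_0 ≅ Z^5, C_1 ≅ Z^5.

The boundary map ∂_1: C_1 → C_0 maps an edge to its endpoints' difference, ∂[p,q] = q − p. For instance
  ∂PT = T − P.
The resulting 5×5 matrix has rank 4, and its Smith normal form has invariant factors (1,1,1,1).

From H_k ≅ ker(∂_k) / im(∂_{k+1}) we obtain:

  H_1: rank ker ∂_1 − rank ∂_2 = (5 − 4) − 0 = 1, and there is no ∂_2, so H_1 = Z.

H_1 ≅ Z.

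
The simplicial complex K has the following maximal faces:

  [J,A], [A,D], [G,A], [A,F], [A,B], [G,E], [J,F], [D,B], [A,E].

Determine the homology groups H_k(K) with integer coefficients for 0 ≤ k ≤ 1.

H_0 ≅ Z,  H_1 ≅ Z^3.

Order the vertices as A < B < D < E < F < G < J. Listing each simplex with vertices in this order, K has dimension 1 with simplices:

  0-simplices (7): A, B, D, E, F, G, J
  1-simplices (9): AB, AD, AE, AF, AG, AJ, BD, EG, FJ

so the chain groups are C_0 ≅ Z^7, C_1 ≅ Z^9.

The boundary map ∂_1: C_1 → C_0 maps an edge to its endpoints' difference, ∂[p,q] = q − p. For instance
  ∂BD = D − B.
This gives a 7×9 integer matrix of rank 6; reducing to Smith normal form yields diagonal entries (1,1,1,1,1,1).

Reading off H_k = ker ∂_k / im ∂_{k+1}:

  H_0: rank C_0 − rank ∂_1 = 7 − 6 = 1, and the invariant factors of ∂_1 are all 1, so H_0 ≅ Z.
  H_1: rank ker ∂_1 − rank ∂_2 = (9 − 6) − 0 = 3, and there is no ∂_2, so H_1 ≅ Z^3.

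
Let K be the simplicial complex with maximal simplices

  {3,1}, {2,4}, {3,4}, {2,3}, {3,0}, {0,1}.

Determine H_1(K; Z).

Fix the vertex order 0 < 1 < 2 < 3 < 4 and write every simplex with vertices in increasing order. Then dim K = 1 and the simplices of K are:

  0-simplices (5): [0], [1], [2], [3], [4]
  1-simplices (6): [0,1], [0,3], [1,3], [2,3], [2,4], [3,4]

so the chain groups are C_0 ≅ Z^5, C_1 ≅ Z^6.

∂_1: C_1 → C_0 is given by ∂[p,q] = [q] − [p]. For instance
  ∂[0,1] = [1] − [0].
This gives a 5×6 integer matrix of rank 4; reducing to Smith normal form yields diagonal entries (1,1,1,1).

From H_k ≅ ker(∂_k) / im(∂_{k+1}) we obtain:

  H_1: rank ker ∂_1 − rank ∂_2 = (6 − 4) − 0 = 2, and there is no ∂_2, so H_1 ≅ Z^2.

H_1 ≅ Z^2.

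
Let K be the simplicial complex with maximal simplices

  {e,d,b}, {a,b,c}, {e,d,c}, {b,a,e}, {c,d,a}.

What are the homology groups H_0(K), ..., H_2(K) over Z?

H_0 = Z,  H_1 = Z,  H_2 = 0.

Order the vertices as a < b < c < d < e. Listing each simplex with vertices in this order, K has dimension 2 with simplices:

  0-simplices (5): a, b, c, d, e
  1-simplices (10): ab, ac, ad, ae, bc, bd, be, cd, ce, de
  2-simplices (5): abc, abe, acd, bde, cde

Hence C_0 ≅ Z^5, C_1 ≅ Z^10, C_2 ≅ Z^5.

Boundary ∂_1: C_1 → C_0 is given by ∂[p,q] = [q] − [p]. For instance
  ∂bc = c − b.
The 5×10 boundary matrix has rank 4 and Smith normal form diag(1,1,1,1).

Boundary ∂_2: C_2 → C_1 acts by ∂[p,q,r] = [q,r] − [p,r] + [p,q]. For instance
  ∂bde = de − be + bd,
  ∂cde = de − ce + cd.
This gives a 10×5 integer matrix of rank 5; reducing to Smith normal form yields diagonal entries (1,1,1,1,1).

Reading off H_k = ker ∂_k / im ∂_{k+1}:

  H_0: rank C_0 − rank ∂_1 = 5 − 4 = 1, and the invariant factors of ∂_1 are all 1, so H_0 ≅ Z.
  H_1: rank ker ∂_1 − rank ∂_2 = (10 − 4) − 5 = 1, and the invariant factors of ∂_2 are all 1, so H_1 ≅ Z.
  H_2: rank ker ∂_2 − rank ∂_3 = (5 − 5) − 0 = 0, and there is no ∂_3, so H_2 ≅ 0.

(K is a triangulation of the Möbius band.)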